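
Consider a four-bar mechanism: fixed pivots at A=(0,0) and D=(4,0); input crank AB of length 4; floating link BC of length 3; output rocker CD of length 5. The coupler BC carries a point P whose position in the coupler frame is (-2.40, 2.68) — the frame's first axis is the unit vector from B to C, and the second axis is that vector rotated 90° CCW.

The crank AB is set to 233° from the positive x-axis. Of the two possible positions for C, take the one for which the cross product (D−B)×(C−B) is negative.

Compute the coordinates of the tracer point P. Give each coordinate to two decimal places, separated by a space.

A=(0,0), D=(4.00,0)
B = A + 4.00·(cos233°, sin233°) = (-2.4073, -3.1945)
|BD| = 7.1595
circle(B,3.00) ∩ circle(D,5.00): a=2.4623, h=1.7137
  candidates: C₊=(-0.9683,-0.5622) cross=12.269; C₋=(0.5610,-3.6295) cross=-12.269
  mode - wants cross < 0 → take C=(0.5610,-3.6295) (cross=-12.269)
ex = (C−B)/|BC| = (0.9894,-0.1450); ey = (0.1450,0.9894)
P = B + -2.40·ex + 2.68·ey = (-4.3933,-0.1949)

-4.39 -0.19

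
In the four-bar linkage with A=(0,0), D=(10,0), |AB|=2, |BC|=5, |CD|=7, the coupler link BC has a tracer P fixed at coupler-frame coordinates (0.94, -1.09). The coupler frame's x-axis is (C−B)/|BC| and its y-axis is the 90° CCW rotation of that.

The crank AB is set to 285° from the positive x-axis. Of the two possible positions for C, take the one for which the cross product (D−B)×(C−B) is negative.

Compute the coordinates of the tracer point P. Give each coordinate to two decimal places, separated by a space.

A=(0,0), D=(10.00,0)
B = A + 2.00·(cos285°, sin285°) = (0.5176, -1.9319)
|BD| = 9.6772
circle(B,5.00) ∩ circle(D,7.00): a=3.5985, h=3.4714
  candidates: C₊=(3.3508,2.1880) cross=33.593; C₋=(4.7367,-4.6150) cross=-33.593
  mode - wants cross < 0 → take C=(4.7367,-4.6150) (cross=-33.593)
ex = (C−B)/|BC| = (0.8438,-0.5366); ey = (0.5366,0.8438)
P = B + 0.94·ex + -1.09·ey = (0.7259,-3.3560)

0.73 -3.36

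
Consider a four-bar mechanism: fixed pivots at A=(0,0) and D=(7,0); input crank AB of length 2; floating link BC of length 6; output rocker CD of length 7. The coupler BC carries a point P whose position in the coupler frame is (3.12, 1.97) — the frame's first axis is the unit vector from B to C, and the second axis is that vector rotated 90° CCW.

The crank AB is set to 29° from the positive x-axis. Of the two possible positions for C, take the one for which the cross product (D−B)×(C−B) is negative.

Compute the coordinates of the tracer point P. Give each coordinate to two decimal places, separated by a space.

A=(0,0), D=(7.00,0)
B = A + 2.00·(cos29°, sin29°) = (1.7492, 0.9696)
|BD| = 5.3395
circle(B,6.00) ∩ circle(D,7.00): a=1.4524, h=5.8215
  candidates: C₊=(4.2347,6.4306) cross=31.084; C₋=(2.1204,-5.0189) cross=-31.084
  mode - wants cross < 0 → take C=(2.1204,-5.0189) (cross=-31.084)
ex = (C−B)/|BC| = (0.0619,-0.9981); ey = (0.9981,0.0619)
P = B + 3.12·ex + 1.97·ey = (3.9085,-2.0225)

3.91 -2.02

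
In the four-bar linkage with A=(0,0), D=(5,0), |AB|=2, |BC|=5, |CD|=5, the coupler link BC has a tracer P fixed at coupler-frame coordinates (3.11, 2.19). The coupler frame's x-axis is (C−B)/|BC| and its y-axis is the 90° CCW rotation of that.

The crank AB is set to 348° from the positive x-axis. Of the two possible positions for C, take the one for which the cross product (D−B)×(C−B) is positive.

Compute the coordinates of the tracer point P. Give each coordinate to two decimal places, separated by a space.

A=(0,0), D=(5.00,0)
B = A + 2.00·(cos348°, sin348°) = (1.9563, -0.4158)
|BD| = 3.0720
circle(B,5.00) ∩ circle(D,5.00): a=1.5360, h=4.7582
  candidates: C₊=(2.8341,4.5065) cross=14.617; C₋=(4.1222,-4.9223) cross=-14.617
  mode + wants cross > 0 → take C=(2.8341,4.5065) (cross=14.617)
ex = (C−B)/|BC| = (0.1756,0.9845); ey = (-0.9845,0.1756)
P = B + 3.11·ex + 2.19·ey = (0.3463,3.0303)

0.35 3.03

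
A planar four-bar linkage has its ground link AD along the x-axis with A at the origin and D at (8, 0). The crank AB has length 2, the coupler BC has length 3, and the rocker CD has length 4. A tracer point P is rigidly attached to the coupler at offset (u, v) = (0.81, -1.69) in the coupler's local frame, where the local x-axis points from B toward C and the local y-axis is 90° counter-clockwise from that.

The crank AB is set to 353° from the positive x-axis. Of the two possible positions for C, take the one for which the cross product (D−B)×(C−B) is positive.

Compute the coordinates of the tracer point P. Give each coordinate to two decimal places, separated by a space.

A=(0,0), D=(8.00,0)
B = A + 2.00·(cos353°, sin353°) = (1.9851, -0.2437)
|BD| = 6.0198
circle(B,3.00) ∩ circle(D,4.00): a=2.4285, h=1.7613
  candidates: C₊=(4.3403,1.6145) cross=10.603; C₋=(4.4829,-1.9053) cross=-10.603
  mode + wants cross > 0 → take C=(4.3403,1.6145) (cross=10.603)
ex = (C−B)/|BC| = (0.7851,0.6194); ey = (-0.6194,0.7851)
P = B + 0.81·ex + -1.69·ey = (3.6678,-1.0688)

3.67 -1.07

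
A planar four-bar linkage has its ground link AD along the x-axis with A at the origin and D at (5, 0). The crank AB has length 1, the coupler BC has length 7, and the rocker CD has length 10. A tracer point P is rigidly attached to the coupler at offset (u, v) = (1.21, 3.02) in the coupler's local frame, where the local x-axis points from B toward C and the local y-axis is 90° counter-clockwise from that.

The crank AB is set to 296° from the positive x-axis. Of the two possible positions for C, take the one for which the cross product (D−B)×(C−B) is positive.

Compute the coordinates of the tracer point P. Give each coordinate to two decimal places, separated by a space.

-2.69 -1.80

A=(0,0), D=(5.00,0)
B = A + 1.00·(cos296°, sin296°) = (0.4384, -0.8988)
|BD| = 4.6493
circle(B,7.00) ∩ circle(D,10.00): a=-3.1600, h=6.2462
  candidates: C₊=(-3.8695,4.6187) cross=29.040; C₋=(-1.4545,-7.6380) cross=-29.040
  mode + wants cross > 0 → take C=(-3.8695,4.6187) (cross=29.040)
ex = (C−B)/|BC| = (-0.6154,0.7882); ey = (-0.7882,-0.6154)
P = B + 1.21·ex + 3.02·ey = (-2.6867,-1.8036)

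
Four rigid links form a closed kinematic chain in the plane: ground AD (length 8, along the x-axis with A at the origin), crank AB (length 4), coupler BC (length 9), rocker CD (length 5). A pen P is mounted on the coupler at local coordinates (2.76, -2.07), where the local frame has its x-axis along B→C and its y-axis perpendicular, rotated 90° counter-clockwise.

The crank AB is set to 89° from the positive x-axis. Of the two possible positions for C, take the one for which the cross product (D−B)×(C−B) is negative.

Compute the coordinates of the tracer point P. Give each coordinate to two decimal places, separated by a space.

A=(0,0), D=(8.00,0)
B = A + 4.00·(cos89°, sin89°) = (0.0698, 3.9994)
|BD| = 8.8816
circle(B,9.00) ∩ circle(D,5.00): a=7.5934, h=4.8312
  candidates: C₊=(9.0253,4.8938) cross=42.909; C₋=(4.6743,-3.7336) cross=-42.909
  mode - wants cross < 0 → take C=(4.6743,-3.7336) (cross=-42.909)
ex = (C−B)/|BC| = (0.5116,-0.8592); ey = (0.8592,0.5116)
P = B + 2.76·ex + -2.07·ey = (-0.2967,0.5689)

-0.30 0.57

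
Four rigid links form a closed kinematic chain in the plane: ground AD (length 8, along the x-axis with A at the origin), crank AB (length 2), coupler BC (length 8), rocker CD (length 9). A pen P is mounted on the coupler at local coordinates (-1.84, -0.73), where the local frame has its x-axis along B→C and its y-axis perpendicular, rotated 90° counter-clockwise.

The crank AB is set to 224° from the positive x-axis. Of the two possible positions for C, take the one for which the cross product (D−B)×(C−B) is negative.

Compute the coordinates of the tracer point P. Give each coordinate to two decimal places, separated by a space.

A=(0,0), D=(8.00,0)
B = A + 2.00·(cos224°, sin224°) = (-1.4387, -1.3893)
|BD| = 9.5404
circle(B,8.00) ∩ circle(D,9.00): a=3.8792, h=6.9965
  candidates: C₊=(1.3803,6.0975) cross=66.750; C₋=(3.4181,-7.7464) cross=-66.750
  mode - wants cross < 0 → take C=(3.4181,-7.7464) (cross=-66.750)
ex = (C−B)/|BC| = (0.6071,-0.7946); ey = (0.7946,0.6071)
P = B + -1.84·ex + -0.73·ey = (-3.1358,-0.3704)

-3.14 -0.37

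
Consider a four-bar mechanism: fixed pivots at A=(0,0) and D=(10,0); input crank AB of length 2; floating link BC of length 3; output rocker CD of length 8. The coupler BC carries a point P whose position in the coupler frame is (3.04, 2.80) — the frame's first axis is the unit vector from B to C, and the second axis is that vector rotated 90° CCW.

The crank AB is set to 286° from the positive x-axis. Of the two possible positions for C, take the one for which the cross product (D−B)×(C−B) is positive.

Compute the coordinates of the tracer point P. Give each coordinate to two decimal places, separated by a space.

A=(0,0), D=(10.00,0)
B = A + 2.00·(cos286°, sin286°) = (0.5513, -1.9225)
|BD| = 9.6423
circle(B,3.00) ∩ circle(D,8.00): a=1.9692, h=2.2633
  candidates: C₊=(2.0296,0.6879) cross=21.823; C₋=(2.9322,-3.7477) cross=-21.823
  mode + wants cross > 0 → take C=(2.0296,0.6879) (cross=21.823)
ex = (C−B)/|BC| = (0.4928,0.8702); ey = (-0.8702,0.4928)
P = B + 3.04·ex + 2.80·ey = (-0.3871,2.1025)

-0.39 2.10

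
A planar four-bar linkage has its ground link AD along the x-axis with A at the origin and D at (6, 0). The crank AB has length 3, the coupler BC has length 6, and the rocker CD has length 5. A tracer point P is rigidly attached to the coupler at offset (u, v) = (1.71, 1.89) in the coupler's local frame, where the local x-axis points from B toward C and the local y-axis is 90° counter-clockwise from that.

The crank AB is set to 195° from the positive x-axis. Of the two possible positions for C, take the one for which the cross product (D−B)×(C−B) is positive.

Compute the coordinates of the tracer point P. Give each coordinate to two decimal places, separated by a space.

-2.67 1.76

A=(0,0), D=(6.00,0)
B = A + 3.00·(cos195°, sin195°) = (-2.8978, -0.7765)
|BD| = 8.9316
circle(B,6.00) ∩ circle(D,5.00): a=5.0816, h=3.1902
  candidates: C₊=(1.8872,2.8434) cross=28.494; C₋=(2.4419,-3.5128) cross=-28.494
  mode + wants cross > 0 → take C=(1.8872,2.8434) (cross=28.494)
ex = (C−B)/|BC| = (0.7975,0.6033); ey = (-0.6033,0.7975)
P = B + 1.71·ex + 1.89·ey = (-2.6743,1.7625)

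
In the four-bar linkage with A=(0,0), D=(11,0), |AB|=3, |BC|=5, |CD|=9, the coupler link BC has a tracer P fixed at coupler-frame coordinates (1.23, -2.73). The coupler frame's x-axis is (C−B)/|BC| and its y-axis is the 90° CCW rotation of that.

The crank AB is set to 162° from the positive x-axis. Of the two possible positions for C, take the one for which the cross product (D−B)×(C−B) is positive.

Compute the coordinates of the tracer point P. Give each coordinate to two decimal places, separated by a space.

A=(0,0), D=(11.00,0)
B = A + 3.00·(cos162°, sin162°) = (-2.8532, 0.9271)
|BD| = 13.8842
circle(B,5.00) ∩ circle(D,9.00): a=4.9254, h=0.8605
  candidates: C₊=(2.1187,1.4568) cross=11.948; C₋=(2.0038,-0.2604) cross=-11.948
  mode + wants cross > 0 → take C=(2.1187,1.4568) (cross=11.948)
ex = (C−B)/|BC| = (0.9944,0.1060); ey = (-0.1060,0.9944)
P = B + 1.23·ex + -2.73·ey = (-1.3408,-1.6573)

-1.34 -1.66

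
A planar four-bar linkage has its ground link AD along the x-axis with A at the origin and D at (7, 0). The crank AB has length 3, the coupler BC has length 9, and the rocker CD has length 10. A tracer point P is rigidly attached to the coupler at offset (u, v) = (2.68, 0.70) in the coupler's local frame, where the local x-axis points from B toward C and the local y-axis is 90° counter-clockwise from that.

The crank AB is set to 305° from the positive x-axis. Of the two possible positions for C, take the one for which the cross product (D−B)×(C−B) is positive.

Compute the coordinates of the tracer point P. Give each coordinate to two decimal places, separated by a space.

0.28 -0.09

A=(0,0), D=(7.00,0)
B = A + 3.00·(cos305°, sin305°) = (1.7207, -2.4575)
|BD| = 5.8232
circle(B,9.00) ∩ circle(D,10.00): a=1.2802, h=8.9085
  candidates: C₊=(-0.8781,6.1592) cross=51.876; C₋=(6.6408,-9.9935) cross=-51.876
  mode + wants cross > 0 → take C=(-0.8781,6.1592) (cross=51.876)
ex = (C−B)/|BC| = (-0.2888,0.9574); ey = (-0.9574,-0.2888)
P = B + 2.68·ex + 0.70·ey = (0.2767,-0.0938)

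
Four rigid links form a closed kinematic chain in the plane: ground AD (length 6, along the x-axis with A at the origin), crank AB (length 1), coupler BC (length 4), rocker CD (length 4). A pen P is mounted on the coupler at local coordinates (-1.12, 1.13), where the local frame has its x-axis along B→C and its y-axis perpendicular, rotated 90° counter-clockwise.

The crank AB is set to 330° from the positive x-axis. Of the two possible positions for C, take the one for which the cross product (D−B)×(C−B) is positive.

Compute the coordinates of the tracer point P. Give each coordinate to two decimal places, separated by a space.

-0.70 -0.78

A=(0,0), D=(6.00,0)
B = A + 1.00·(cos330°, sin330°) = (0.8660, -0.5000)
|BD| = 5.1583
circle(B,4.00) ∩ circle(D,4.00): a=2.5791, h=3.0575
  candidates: C₊=(3.1366,2.7931) cross=15.771; C₋=(3.7294,-3.2931) cross=-15.771
  mode + wants cross > 0 → take C=(3.1366,2.7931) (cross=15.771)
ex = (C−B)/|BC| = (0.5677,0.8233); ey = (-0.8233,0.5677)
P = B + -1.12·ex + 1.13·ey = (-0.7000,-0.7806)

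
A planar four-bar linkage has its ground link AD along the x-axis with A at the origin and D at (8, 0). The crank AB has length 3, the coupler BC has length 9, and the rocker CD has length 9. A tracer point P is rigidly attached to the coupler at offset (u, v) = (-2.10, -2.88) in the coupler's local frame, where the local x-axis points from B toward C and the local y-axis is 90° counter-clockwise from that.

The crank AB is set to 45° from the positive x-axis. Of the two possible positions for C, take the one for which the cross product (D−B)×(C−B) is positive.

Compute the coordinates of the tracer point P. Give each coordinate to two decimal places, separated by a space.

2.97 -1.34

A=(0,0), D=(8.00,0)
B = A + 3.00·(cos45°, sin45°) = (2.1213, 2.1213)
|BD| = 6.2497
circle(B,9.00) ∩ circle(D,9.00): a=3.1249, h=8.4401
  candidates: C₊=(7.9255,8.9997) cross=52.748; C₋=(2.1959,-6.8784) cross=-52.748
  mode + wants cross > 0 → take C=(7.9255,8.9997) (cross=52.748)
ex = (C−B)/|BC| = (0.6449,0.7643); ey = (-0.7643,0.6449)
P = B + -2.10·ex + -2.88·ey = (2.9681,-1.3410)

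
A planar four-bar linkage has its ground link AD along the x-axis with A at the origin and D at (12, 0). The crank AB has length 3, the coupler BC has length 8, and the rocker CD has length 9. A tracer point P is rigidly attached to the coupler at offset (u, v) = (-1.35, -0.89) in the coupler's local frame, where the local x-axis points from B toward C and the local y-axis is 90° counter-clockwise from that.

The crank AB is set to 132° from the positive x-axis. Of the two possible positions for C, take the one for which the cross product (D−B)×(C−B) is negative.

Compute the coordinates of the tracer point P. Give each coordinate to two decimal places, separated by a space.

-3.59 2.55

A=(0,0), D=(12.00,0)
B = A + 3.00·(cos132°, sin132°) = (-2.0074, 2.2294)
|BD| = 14.1837
circle(B,8.00) ∩ circle(D,9.00): a=6.4926, h=4.6740
  candidates: C₊=(5.1392,5.8248) cross=66.295; C₋=(3.6698,-3.4070) cross=-66.295
  mode - wants cross < 0 → take C=(3.6698,-3.4070) (cross=-66.295)
ex = (C−B)/|BC| = (0.7096,-0.7046); ey = (0.7046,0.7096)
P = B + -1.35·ex + -0.89·ey = (-3.5925,2.5490)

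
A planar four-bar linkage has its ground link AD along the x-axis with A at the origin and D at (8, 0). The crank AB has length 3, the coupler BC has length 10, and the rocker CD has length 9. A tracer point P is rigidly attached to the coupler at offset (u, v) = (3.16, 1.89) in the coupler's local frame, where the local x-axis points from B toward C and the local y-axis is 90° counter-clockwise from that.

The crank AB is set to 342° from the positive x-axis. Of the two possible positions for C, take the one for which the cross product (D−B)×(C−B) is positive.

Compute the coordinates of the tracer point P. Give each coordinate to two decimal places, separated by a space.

1.91 2.63

A=(0,0), D=(8.00,0)
B = A + 3.00·(cos342°, sin342°) = (2.8532, -0.9271)
|BD| = 5.2297
circle(B,10.00) ∩ circle(D,9.00): a=4.4314, h=8.9645
  candidates: C₊=(5.6253,8.6810) cross=46.881; C₋=(8.8035,-8.9641) cross=-46.881
  mode + wants cross > 0 → take C=(5.6253,8.6810) (cross=46.881)
ex = (C−B)/|BC| = (0.2772,0.9608); ey = (-0.9608,0.2772)
P = B + 3.16·ex + 1.89·ey = (1.9132,2.6330)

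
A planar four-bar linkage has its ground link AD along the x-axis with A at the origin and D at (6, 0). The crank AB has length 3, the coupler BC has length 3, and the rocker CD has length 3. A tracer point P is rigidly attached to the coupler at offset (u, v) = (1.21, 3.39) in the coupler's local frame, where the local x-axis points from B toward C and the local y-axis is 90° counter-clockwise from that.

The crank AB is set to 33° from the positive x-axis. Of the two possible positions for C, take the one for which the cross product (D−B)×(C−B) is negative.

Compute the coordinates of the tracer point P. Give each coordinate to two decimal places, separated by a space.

A=(0,0), D=(6.00,0)
B = A + 3.00·(cos33°, sin33°) = (2.5160, 1.6339)
|BD| = 3.8481
circle(B,3.00) ∩ circle(D,3.00): a=1.9240, h=2.3017
  candidates: C₊=(5.2353,2.9009) cross=8.857; C₋=(3.2807,-1.2670) cross=-8.857
  mode - wants cross < 0 → take C=(3.2807,-1.2670) (cross=-8.857)
ex = (C−B)/|BC| = (0.2549,-0.9670); ey = (0.9670,0.2549)
P = B + 1.21·ex + 3.39·ey = (6.1025,1.3280)

6.10 1.33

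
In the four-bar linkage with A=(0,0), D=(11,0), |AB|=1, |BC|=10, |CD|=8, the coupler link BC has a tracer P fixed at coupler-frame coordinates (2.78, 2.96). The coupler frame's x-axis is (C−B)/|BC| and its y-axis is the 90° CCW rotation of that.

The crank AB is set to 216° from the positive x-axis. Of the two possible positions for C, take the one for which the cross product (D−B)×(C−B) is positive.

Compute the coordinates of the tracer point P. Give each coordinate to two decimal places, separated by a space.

A=(0,0), D=(11.00,0)
B = A + 1.00·(cos216°, sin216°) = (-0.8090, -0.5878)
|BD| = 11.8236
circle(B,10.00) ∩ circle(D,8.00): a=7.4342, h=6.6883
  candidates: C₊=(6.2835,6.4618) cross=79.080; C₋=(6.9485,-6.8982) cross=-79.080
  mode + wants cross > 0 → take C=(6.2835,6.4618) (cross=79.080)
ex = (C−B)/|BC| = (0.7093,0.7050); ey = (-0.7050,0.7093)
P = B + 2.78·ex + 2.96·ey = (-0.9240,3.4714)

-0.92 3.47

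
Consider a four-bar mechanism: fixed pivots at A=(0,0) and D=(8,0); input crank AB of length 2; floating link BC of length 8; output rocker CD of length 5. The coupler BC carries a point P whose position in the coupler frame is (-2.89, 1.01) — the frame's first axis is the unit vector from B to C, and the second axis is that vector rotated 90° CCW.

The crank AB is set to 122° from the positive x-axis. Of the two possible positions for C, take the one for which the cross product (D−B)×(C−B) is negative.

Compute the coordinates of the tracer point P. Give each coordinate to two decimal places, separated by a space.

A=(0,0), D=(8.00,0)
B = A + 2.00·(cos122°, sin122°) = (-1.0598, 1.6961)
|BD| = 9.2172
circle(B,8.00) ∩ circle(D,5.00): a=6.7242, h=4.3342
  candidates: C₊=(6.3471,4.7189) cross=39.949; C₋=(4.7520,-3.8014) cross=-39.949
  mode - wants cross < 0 → take C=(4.7520,-3.8014) (cross=-39.949)
ex = (C−B)/|BC| = (0.7265,-0.6872); ey = (0.6872,0.7265)
P = B + -2.89·ex + 1.01·ey = (-2.4653,4.4158)

-2.47 4.42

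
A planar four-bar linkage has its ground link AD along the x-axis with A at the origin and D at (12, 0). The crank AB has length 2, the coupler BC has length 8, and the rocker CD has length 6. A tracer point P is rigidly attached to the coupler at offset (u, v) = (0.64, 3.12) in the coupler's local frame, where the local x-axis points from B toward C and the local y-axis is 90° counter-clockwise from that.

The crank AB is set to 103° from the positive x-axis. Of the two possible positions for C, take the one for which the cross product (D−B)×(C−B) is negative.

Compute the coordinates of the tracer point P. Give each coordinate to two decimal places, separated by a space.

1.71 4.29

A=(0,0), D=(12.00,0)
B = A + 2.00·(cos103°, sin103°) = (-0.4499, 1.9487)
|BD| = 12.6015
circle(B,8.00) ∩ circle(D,6.00): a=7.4117, h=3.0110
  candidates: C₊=(7.3383,3.7774) cross=37.943; C₋=(6.4070,-2.1722) cross=-37.943
  mode - wants cross < 0 → take C=(6.4070,-2.1722) (cross=-37.943)
ex = (C−B)/|BC| = (0.8571,-0.5151); ey = (0.5151,0.8571)
P = B + 0.64·ex + 3.12·ey = (1.7058,4.2933)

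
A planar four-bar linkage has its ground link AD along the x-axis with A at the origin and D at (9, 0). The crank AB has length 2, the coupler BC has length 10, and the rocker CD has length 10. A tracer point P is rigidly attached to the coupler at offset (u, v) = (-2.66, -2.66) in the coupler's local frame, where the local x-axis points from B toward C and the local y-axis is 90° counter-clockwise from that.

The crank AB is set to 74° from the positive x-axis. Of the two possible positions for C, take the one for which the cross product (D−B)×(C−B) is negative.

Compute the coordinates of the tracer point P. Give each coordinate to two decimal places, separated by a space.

-2.63 3.92

A=(0,0), D=(9.00,0)
B = A + 2.00·(cos74°, sin74°) = (0.5513, 1.9225)
|BD| = 8.6647
circle(B,10.00) ∩ circle(D,10.00): a=4.3324, h=9.0128
  candidates: C₊=(6.7754,9.7494) cross=78.093; C₋=(2.7759,-7.8269) cross=-78.093
  mode - wants cross < 0 → take C=(2.7759,-7.8269) (cross=-78.093)
ex = (C−B)/|BC| = (0.2225,-0.9749); ey = (0.9749,0.2225)
P = B + -2.66·ex + -2.66·ey = (-2.6338,3.9241)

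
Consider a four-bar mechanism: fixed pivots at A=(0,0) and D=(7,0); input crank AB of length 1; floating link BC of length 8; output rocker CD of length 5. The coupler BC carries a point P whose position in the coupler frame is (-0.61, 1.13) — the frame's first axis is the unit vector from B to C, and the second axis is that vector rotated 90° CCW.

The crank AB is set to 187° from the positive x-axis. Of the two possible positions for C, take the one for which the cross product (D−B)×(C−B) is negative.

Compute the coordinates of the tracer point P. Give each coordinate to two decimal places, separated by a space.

-0.83 1.15

A=(0,0), D=(7.00,0)
B = A + 1.00·(cos187°, sin187°) = (-0.9925, -0.1219)
|BD| = 7.9935
circle(B,8.00) ∩ circle(D,5.00): a=6.4362, h=4.7513
  candidates: C₊=(5.3705,4.7270) cross=37.980; C₋=(5.5154,-4.7745) cross=-37.980
  mode - wants cross < 0 → take C=(5.5154,-4.7745) (cross=-37.980)
ex = (C−B)/|BC| = (0.8135,-0.5816); ey = (0.5816,0.8135)
P = B + -0.61·ex + 1.13·ey = (-0.8316,1.1521)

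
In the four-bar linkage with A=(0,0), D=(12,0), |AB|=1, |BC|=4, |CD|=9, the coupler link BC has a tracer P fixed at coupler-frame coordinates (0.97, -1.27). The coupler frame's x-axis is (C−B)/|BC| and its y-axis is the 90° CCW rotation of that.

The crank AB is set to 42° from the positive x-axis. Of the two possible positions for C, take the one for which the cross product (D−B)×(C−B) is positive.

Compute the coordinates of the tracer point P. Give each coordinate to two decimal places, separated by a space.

2.32 0.40

A=(0,0), D=(12.00,0)
B = A + 1.00·(cos42°, sin42°) = (0.7431, 0.6691)
|BD| = 11.2767
circle(B,4.00) ∩ circle(D,9.00): a=2.7563, h=2.8987
  candidates: C₊=(3.6666,3.3992) cross=32.688; C₋=(3.3226,-2.3881) cross=-32.688
  mode + wants cross > 0 → take C=(3.6666,3.3992) (cross=32.688)
ex = (C−B)/|BC| = (0.7309,0.6825); ey = (-0.6825,0.7309)
P = B + 0.97·ex + -1.27·ey = (2.3189,0.4030)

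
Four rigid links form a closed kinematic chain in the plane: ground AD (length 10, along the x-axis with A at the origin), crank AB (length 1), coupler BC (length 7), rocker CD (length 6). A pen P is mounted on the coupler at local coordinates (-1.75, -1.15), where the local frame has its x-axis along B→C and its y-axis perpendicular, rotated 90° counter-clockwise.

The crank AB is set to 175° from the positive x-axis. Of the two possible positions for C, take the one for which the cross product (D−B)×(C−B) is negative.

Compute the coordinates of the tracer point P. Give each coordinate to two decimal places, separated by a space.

A=(0,0), D=(10.00,0)
B = A + 1.00·(cos175°, sin175°) = (-0.9962, 0.0872)
|BD| = 10.9965
circle(B,7.00) ∩ circle(D,6.00): a=6.0894, h=3.4525
  candidates: C₊=(5.1203,3.4913) cross=37.965; C₋=(5.0656,-3.4135) cross=-37.965
  mode - wants cross < 0 → take C=(5.0656,-3.4135) (cross=-37.965)
ex = (C−B)/|BC| = (0.8660,-0.5001); ey = (0.5001,0.8660)
P = B + -1.75·ex + -1.15·ey = (-3.0868,-0.0336)

-3.09 -0.03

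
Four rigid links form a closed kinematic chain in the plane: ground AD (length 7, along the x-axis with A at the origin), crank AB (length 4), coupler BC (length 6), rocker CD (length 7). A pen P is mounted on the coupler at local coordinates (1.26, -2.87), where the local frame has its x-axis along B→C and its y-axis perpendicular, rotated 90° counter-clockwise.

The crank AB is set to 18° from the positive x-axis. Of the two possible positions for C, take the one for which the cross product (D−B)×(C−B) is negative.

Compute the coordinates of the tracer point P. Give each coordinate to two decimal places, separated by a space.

0.67 1.19

A=(0,0), D=(7.00,0)
B = A + 4.00·(cos18°, sin18°) = (3.8042, 1.2361)
|BD| = 3.4265
circle(B,6.00) ∩ circle(D,7.00): a=-0.1837, h=5.9972
  candidates: C₊=(5.7963,6.8957) cross=20.549; C₋=(1.4694,-4.2910) cross=-20.549
  mode - wants cross < 0 → take C=(1.4694,-4.2910) (cross=-20.549)
ex = (C−B)/|BC| = (-0.3891,-0.9212); ey = (0.9212,-0.3891)
P = B + 1.26·ex + -2.87·ey = (0.6701,1.1922)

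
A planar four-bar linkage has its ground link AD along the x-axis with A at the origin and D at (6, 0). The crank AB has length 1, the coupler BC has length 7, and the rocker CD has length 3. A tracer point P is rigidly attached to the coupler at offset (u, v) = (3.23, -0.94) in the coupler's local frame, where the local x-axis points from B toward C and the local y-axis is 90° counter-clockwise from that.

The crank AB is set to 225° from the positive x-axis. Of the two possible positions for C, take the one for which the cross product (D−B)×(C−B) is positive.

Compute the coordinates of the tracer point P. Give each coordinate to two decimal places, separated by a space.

A=(0,0), D=(6.00,0)
B = A + 1.00·(cos225°, sin225°) = (-0.7071, -0.7071)
|BD| = 6.7443
circle(B,7.00) ∩ circle(D,3.00): a=6.3376, h=2.9723
  candidates: C₊=(5.2839,2.9133) cross=20.046; C₋=(5.9072,-2.9986) cross=-20.046
  mode + wants cross > 0 → take C=(5.2839,2.9133) (cross=20.046)
ex = (C−B)/|BC| = (0.8559,0.5172); ey = (-0.5172,0.8559)
P = B + 3.23·ex + -0.94·ey = (2.5435,0.1589)

2.54 0.16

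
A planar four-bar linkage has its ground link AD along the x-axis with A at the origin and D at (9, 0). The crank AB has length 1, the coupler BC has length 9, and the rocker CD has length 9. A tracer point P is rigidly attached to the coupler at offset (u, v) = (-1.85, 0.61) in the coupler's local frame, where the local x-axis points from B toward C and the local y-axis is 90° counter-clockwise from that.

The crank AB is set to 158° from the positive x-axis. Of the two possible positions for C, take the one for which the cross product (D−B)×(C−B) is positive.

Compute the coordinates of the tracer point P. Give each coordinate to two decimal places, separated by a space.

A=(0,0), D=(9.00,0)
B = A + 1.00·(cos158°, sin158°) = (-0.9272, 0.3746)
|BD| = 9.9342
circle(B,9.00) ∩ circle(D,9.00): a=4.9671, h=7.5052
  candidates: C₊=(4.3194,7.6871) cross=74.558; C₋=(3.7534,-7.3125) cross=-74.558
  mode + wants cross > 0 → take C=(4.3194,7.6871) (cross=74.558)
ex = (C−B)/|BC| = (0.5830,0.8125); ey = (-0.8125,0.5830)
P = B + -1.85·ex + 0.61·ey = (-2.5013,-0.7729)

-2.50 -0.77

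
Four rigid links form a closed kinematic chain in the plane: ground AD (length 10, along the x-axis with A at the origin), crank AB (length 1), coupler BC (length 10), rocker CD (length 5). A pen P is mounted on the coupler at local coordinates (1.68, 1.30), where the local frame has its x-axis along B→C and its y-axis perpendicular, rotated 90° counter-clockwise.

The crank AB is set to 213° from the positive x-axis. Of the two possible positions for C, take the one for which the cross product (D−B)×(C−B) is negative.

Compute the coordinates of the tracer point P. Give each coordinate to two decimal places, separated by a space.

1.23 -0.06

A=(0,0), D=(10.00,0)
B = A + 1.00·(cos213°, sin213°) = (-0.8387, -0.5446)
|BD| = 10.8523
circle(B,10.00) ∩ circle(D,5.00): a=8.8816, h=4.5953
  candidates: C₊=(7.8012,4.4906) cross=49.869; C₋=(8.2624,-4.6884) cross=-49.869
  mode - wants cross < 0 → take C=(8.2624,-4.6884) (cross=-49.869)
ex = (C−B)/|BC| = (0.9101,-0.4144); ey = (0.4144,0.9101)
P = B + 1.68·ex + 1.30·ey = (1.2290,-0.0576)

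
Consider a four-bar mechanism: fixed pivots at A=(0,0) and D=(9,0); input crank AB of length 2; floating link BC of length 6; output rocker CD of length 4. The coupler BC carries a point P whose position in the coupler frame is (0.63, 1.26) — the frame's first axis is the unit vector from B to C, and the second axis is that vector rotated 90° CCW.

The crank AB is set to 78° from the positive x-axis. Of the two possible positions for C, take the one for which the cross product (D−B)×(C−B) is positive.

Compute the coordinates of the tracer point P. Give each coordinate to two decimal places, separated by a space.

A=(0,0), D=(9.00,0)
B = A + 2.00·(cos78°, sin78°) = (0.4158, 1.9563)
|BD| = 8.8043
circle(B,6.00) ∩ circle(D,4.00): a=5.5379, h=2.3089
  candidates: C₊=(6.3284,2.9770) cross=20.328; C₋=(5.3023,-1.5254) cross=-20.328
  mode + wants cross > 0 → take C=(6.3284,2.9770) (cross=20.328)
ex = (C−B)/|BC| = (0.9854,0.1701); ey = (-0.1701,0.9854)
P = B + 0.63·ex + 1.26·ey = (0.8223,3.3051)

0.82 3.31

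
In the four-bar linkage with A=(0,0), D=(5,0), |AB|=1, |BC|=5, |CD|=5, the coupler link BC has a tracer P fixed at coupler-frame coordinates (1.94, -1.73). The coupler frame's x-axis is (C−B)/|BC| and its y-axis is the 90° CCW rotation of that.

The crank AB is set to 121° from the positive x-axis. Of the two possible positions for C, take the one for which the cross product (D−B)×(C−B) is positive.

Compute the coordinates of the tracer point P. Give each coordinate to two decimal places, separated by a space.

2.07 1.11

A=(0,0), D=(5.00,0)
B = A + 1.00·(cos121°, sin121°) = (-0.5150, 0.8572)
|BD| = 5.5813
circle(B,5.00) ∩ circle(D,5.00): a=2.7906, h=4.1488
  candidates: C₊=(2.8797,4.5281) cross=23.155; C₋=(1.6053,-3.6710) cross=-23.155
  mode + wants cross > 0 → take C=(2.8797,4.5281) (cross=23.155)
ex = (C−B)/|BC| = (0.6789,0.7342); ey = (-0.7342,0.6789)
P = B + 1.94·ex + -1.73·ey = (2.0723,1.1069)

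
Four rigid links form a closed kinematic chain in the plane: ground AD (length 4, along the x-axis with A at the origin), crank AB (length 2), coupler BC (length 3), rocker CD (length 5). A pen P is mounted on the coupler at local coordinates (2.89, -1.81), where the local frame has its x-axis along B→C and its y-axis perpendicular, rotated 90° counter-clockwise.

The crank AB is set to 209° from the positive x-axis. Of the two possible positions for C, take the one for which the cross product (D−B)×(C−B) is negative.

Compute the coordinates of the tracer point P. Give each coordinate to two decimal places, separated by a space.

A=(0,0), D=(4.00,0)
B = A + 2.00·(cos209°, sin209°) = (-1.7492, -0.9696)
|BD| = 5.8304
circle(B,3.00) ∩ circle(D,5.00): a=1.5431, h=2.5727
  candidates: C₊=(-0.6555,1.8239) cross=15.000; C₋=(0.2002,-3.2499) cross=-15.000
  mode - wants cross < 0 → take C=(0.2002,-3.2499) (cross=-15.000)
ex = (C−B)/|BC| = (0.6498,-0.7601); ey = (0.7601,0.6498)
P = B + 2.89·ex + -1.81·ey = (-1.2470,-4.3424)

-1.25 -4.34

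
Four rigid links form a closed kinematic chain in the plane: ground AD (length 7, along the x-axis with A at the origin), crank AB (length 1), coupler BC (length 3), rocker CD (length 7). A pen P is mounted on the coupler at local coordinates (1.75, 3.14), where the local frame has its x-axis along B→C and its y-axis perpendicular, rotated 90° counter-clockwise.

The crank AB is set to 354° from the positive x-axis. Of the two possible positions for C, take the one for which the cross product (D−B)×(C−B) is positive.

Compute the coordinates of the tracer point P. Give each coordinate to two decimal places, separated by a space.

A=(0,0), D=(7.00,0)
B = A + 1.00·(cos354°, sin354°) = (0.9945, -0.1045)
|BD| = 6.0064
circle(B,3.00) ∩ circle(D,7.00): a=-0.3266, h=2.9822
  candidates: C₊=(0.6161,2.8715) cross=17.912; C₋=(0.7199,-3.0919) cross=-17.912
  mode + wants cross > 0 → take C=(0.6161,2.8715) (cross=17.912)
ex = (C−B)/|BC| = (-0.1261,0.9920); ey = (-0.9920,-0.1261)
P = B + 1.75·ex + 3.14·ey = (-2.3412,1.2354)

-2.34 1.24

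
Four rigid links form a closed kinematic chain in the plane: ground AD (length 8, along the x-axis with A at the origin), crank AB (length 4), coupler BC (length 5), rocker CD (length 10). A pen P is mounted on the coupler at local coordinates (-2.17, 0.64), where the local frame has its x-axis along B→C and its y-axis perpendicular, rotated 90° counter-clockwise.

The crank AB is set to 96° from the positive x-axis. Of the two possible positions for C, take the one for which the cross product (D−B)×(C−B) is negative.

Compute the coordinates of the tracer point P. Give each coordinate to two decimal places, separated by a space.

0.86 5.84

A=(0,0), D=(8.00,0)
B = A + 4.00·(cos96°, sin96°) = (-0.4181, 3.9781)
|BD| = 9.3107
circle(B,5.00) ∩ circle(D,10.00): a=0.6278, h=4.9604
  candidates: C₊=(2.2688,8.1947) cross=46.185; C₋=(-1.9699,-0.7750) cross=-46.185
  mode - wants cross < 0 → take C=(-1.9699,-0.7750) (cross=-46.185)
ex = (C−B)/|BC| = (-0.3104,-0.9506); ey = (0.9506,-0.3104)
P = B + -2.17·ex + 0.64·ey = (0.8638,5.8423)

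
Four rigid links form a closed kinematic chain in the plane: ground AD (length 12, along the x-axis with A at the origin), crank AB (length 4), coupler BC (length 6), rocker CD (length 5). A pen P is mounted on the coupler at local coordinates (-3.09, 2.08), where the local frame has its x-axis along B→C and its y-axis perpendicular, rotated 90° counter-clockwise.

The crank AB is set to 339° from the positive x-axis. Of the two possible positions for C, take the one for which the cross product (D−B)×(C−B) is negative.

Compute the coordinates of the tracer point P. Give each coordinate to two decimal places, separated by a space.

A=(0,0), D=(12.00,0)
B = A + 4.00·(cos339°, sin339°) = (3.7343, -1.4335)
|BD| = 8.3891
circle(B,6.00) ∩ circle(D,5.00): a=4.8501, h=3.5322
  candidates: C₊=(7.9096,2.8755) cross=29.631; C₋=(9.1167,-4.0849) cross=-29.631
  mode - wants cross < 0 → take C=(9.1167,-4.0849) (cross=-29.631)
ex = (C−B)/|BC| = (0.8971,-0.4419); ey = (0.4419,0.8971)
P = B + -3.09·ex + 2.08·ey = (1.8816,1.7979)

1.88 1.80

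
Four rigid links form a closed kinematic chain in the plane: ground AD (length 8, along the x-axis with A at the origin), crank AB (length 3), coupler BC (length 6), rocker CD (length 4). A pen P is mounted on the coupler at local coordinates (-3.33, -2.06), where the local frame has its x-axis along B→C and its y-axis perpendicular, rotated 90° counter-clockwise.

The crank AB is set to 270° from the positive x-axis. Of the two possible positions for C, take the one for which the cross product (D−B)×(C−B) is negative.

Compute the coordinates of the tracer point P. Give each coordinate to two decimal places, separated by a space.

-3.48 -4.80

A=(0,0), D=(8.00,0)
B = A + 3.00·(cos270°, sin270°) = (-0.0000, -3.0000)
|BD| = 8.5440
circle(B,6.00) ∩ circle(D,4.00): a=5.4424, h=2.5259
  candidates: C₊=(4.2090,1.2760) cross=21.581; C₋=(5.9828,-3.4541) cross=-21.581
  mode - wants cross < 0 → take C=(5.9828,-3.4541) (cross=-21.581)
ex = (C−B)/|BC| = (0.9971,-0.0757); ey = (0.0757,0.9971)
P = B + -3.33·ex + -2.06·ey = (-3.4764,-4.8021)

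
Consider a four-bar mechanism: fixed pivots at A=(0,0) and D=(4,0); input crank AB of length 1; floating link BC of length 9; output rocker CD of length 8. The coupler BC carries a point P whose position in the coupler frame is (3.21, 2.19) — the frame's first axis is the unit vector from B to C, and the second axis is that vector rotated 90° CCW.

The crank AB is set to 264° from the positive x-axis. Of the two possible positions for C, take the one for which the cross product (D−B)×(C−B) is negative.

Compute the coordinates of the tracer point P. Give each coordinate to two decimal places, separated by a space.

3.65 -1.99

A=(0,0), D=(4.00,0)
B = A + 1.00·(cos264°, sin264°) = (-0.1045, -0.9945)
|BD| = 4.2233
circle(B,9.00) ∩ circle(D,8.00): a=4.1243, h=7.9994
  candidates: C₊=(2.0200,7.7511) cross=33.784; C₋=(5.7875,-7.7977) cross=-33.784
  mode - wants cross < 0 → take C=(5.7875,-7.7977) (cross=-33.784)
ex = (C−B)/|BC| = (0.6547,-0.7559); ey = (0.7559,0.6547)
P = B + 3.21·ex + 2.19·ey = (3.6524,-1.9873)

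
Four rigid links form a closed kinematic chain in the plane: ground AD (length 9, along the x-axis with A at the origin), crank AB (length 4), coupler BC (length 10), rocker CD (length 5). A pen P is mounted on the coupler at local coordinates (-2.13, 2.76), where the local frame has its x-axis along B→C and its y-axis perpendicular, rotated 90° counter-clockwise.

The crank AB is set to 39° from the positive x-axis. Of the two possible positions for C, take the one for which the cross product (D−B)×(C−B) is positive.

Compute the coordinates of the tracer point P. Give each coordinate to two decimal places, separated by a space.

0.89 5.20

A=(0,0), D=(9.00,0)
B = A + 4.00·(cos39°, sin39°) = (3.1086, 2.5173)
|BD| = 6.4067
circle(B,10.00) ∩ circle(D,5.00): a=9.0566, h=4.2400
  candidates: C₊=(13.1028,2.8578) cross=27.165; C₋=(9.7708,-4.9402) cross=-27.165
  mode + wants cross > 0 → take C=(13.1028,2.8578) (cross=27.165)
ex = (C−B)/|BC| = (0.9994,0.0341); ey = (-0.0341,0.9994)
P = B + -2.13·ex + 2.76·ey = (0.8858,5.2031)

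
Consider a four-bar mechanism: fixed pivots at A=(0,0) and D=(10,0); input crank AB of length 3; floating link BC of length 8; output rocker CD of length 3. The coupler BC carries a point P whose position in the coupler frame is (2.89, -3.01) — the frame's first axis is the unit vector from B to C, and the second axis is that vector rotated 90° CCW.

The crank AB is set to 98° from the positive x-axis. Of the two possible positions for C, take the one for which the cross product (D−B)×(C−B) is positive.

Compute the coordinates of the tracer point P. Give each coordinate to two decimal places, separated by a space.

1.92 -0.49

A=(0,0), D=(10.00,0)
B = A + 3.00·(cos98°, sin98°) = (-0.4175, 2.9708)
|BD| = 10.8328
circle(B,8.00) ∩ circle(D,3.00): a=7.9550, h=0.8474
  candidates: C₊=(7.4649,1.6041) cross=9.179; C₋=(7.0001,-0.0257) cross=-9.179
  mode + wants cross > 0 → take C=(7.4649,1.6041) (cross=9.179)
ex = (C−B)/|BC| = (0.9853,-0.1708); ey = (0.1708,0.9853)
P = B + 2.89·ex + -3.01·ey = (1.9158,-0.4887)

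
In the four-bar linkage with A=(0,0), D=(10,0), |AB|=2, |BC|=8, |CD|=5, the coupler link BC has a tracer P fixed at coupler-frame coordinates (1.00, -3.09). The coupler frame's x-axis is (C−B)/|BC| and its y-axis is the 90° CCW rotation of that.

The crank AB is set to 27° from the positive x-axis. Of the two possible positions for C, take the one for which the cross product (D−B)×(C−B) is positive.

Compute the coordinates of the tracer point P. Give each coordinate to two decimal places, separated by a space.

4.17 -1.29

A=(0,0), D=(10.00,0)
B = A + 2.00·(cos27°, sin27°) = (1.7820, 0.9080)
|BD| = 8.2680
circle(B,8.00) ∩ circle(D,5.00): a=6.4925, h=4.6741
  candidates: C₊=(8.7485,4.8409) cross=38.646; C₋=(7.7219,-4.4509) cross=-38.646
  mode + wants cross > 0 → take C=(8.7485,4.8409) (cross=38.646)
ex = (C−B)/|BC| = (0.8708,0.4916); ey = (-0.4916,0.8708)
P = B + 1.00·ex + -3.09·ey = (4.1719,-1.2912)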